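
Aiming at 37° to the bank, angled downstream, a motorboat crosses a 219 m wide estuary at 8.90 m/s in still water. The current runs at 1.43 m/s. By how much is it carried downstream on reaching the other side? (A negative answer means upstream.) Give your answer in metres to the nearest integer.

349 m

Perpendicular speed = 5.356 m/s; crossing time = 219 / 5.356 = 40.888 s.
Net downstream speed = 8.538 m/s.
Drift = 8.538 × 40.888 = 349.092 m (downstream).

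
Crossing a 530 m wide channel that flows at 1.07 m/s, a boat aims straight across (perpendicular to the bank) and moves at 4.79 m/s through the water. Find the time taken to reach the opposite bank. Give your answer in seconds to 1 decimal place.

The component of the boat's velocity perpendicular to the bank is 4.79 m/s.
The current is parallel to the bank, so it does not affect the crossing time.
Time = 530 / 4.790 = 110.647 s.

110.6 s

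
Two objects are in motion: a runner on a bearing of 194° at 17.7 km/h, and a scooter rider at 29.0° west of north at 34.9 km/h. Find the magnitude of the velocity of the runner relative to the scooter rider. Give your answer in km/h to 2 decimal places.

49.34 km/h

Taking east as x and north as y: runner velocity = (-4.282, -17.174) km/h; scooter rider velocity = (-16.920, 30.524) km/h.
Velocity of runner relative to scooter rider = (-4.282, -17.174) − (-16.920, 30.524) = (12.638, -47.698) km/h.
Magnitude = |(12.638, -47.698)| = 49.344 km/h.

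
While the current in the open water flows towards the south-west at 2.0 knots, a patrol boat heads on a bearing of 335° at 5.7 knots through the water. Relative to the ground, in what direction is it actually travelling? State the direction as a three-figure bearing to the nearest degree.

Taking east as x and north as y: velocity relative to the water = (-2.409, 5.166) knots; the water relative to ground = (-1.414, -1.414) knots.
Velocity relative to ground = (-2.409, 5.166) + (-1.414, -1.414) = (-3.823, 3.752) knots.
Bearing = atan2(-3.82, 3.75) = 314.46° clockwise from north.

314°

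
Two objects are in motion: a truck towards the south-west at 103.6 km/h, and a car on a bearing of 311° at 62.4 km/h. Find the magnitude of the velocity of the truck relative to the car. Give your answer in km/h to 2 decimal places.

Taking east as x and north as y: truck velocity = (-73.256, -73.256) km/h; car velocity = (-47.094, 40.938) km/h.
Velocity of truck relative to car = (-73.256, -73.256) − (-47.094, 40.938) = (-26.162, -114.194) km/h.
Magnitude = |(-26.162, -114.194)| = 117.153 km/h.

117.15 km/h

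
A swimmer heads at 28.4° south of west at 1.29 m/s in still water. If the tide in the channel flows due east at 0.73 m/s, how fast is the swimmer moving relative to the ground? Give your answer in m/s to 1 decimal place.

Taking east as x and north as y: velocity relative to the water = (-1.135, -0.614) m/s; the water relative to ground = (0.730, 0.000) m/s.
Velocity relative to ground = (-1.135, -0.614) + (0.730, 0.000) = (-0.405, -0.614) m/s.
Speed = |(-0.405, -0.614)| = 0.735 m/s.

0.7 m/s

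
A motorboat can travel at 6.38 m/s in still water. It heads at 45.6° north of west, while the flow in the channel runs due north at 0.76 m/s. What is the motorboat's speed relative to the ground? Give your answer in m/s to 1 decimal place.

Taking east as x and north as y: velocity relative to the water = (-4.464, 4.558) m/s; the water relative to ground = (0.000, 0.760) m/s.
Velocity relative to ground = (-4.464, 4.558) + (0.000, 0.760) = (-4.464, 5.318) m/s.
Speed = |(-4.464, 5.318)| = 6.943 m/s.

6.9 m/s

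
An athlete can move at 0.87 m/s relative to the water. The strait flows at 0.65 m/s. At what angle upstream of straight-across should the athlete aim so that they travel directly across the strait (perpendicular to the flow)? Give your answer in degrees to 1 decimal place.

To cancel the current, the upstream component of the athlete's velocity must equal the flow: 0.87 sin θ = 0.65.
sin θ = 0.65 / 0.87 = 0.7471.
θ = arcsin(0.7471) = 48.342°.

48.3°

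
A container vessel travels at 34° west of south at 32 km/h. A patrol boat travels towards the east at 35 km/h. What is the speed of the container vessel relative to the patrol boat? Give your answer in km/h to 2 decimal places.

Taking east as x and north as y: container vessel velocity = (-17.894, -26.529) km/h; patrol boat velocity = (35.000, 0.000) km/h.
Velocity of container vessel relative to patrol boat = (-17.894, -26.529) − (35.000, 0.000) = (-52.894, -26.529) km/h.
Magnitude = |(-52.894, -26.529)| = 59.174 km/h.

59.17 km/h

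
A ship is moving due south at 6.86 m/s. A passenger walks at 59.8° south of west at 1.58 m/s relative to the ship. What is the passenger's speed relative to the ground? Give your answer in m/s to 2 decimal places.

Taking east as x and north as y: ship velocity = (0.000, -6.860) m/s; passenger velocity relative to ship = (-0.795, -1.366) m/s.
Velocity relative to ground = (0.000, -6.860) + (-0.795, -1.366) = (-0.795, -8.226) m/s.
Speed = |(-0.795, -8.226)| = 8.264 m/s.

8.26 m/s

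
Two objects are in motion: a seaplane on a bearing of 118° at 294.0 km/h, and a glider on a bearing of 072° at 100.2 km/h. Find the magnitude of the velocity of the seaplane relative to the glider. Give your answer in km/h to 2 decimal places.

235.69 km/h

Taking east as x and north as y: seaplane velocity = (259.587, -138.025) km/h; glider velocity = (95.296, 30.964) km/h.
Velocity of seaplane relative to glider = (259.587, -138.025) − (95.296, 30.964) = (164.291, -168.988) km/h.
Magnitude = |(164.291, -168.988)| = 235.687 km/h.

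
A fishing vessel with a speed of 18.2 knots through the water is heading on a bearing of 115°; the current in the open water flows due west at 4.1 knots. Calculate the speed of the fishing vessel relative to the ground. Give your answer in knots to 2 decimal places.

Taking east as x and north as y: velocity relative to the water = (16.495, -7.692) knots; the water relative to ground = (-4.100, 0.000) knots.
Velocity relative to ground = (16.495, -7.692) + (-4.100, 0.000) = (12.395, -7.692) knots.
Speed = |(12.395, -7.692)| = 14.587 knots.

14.59 knots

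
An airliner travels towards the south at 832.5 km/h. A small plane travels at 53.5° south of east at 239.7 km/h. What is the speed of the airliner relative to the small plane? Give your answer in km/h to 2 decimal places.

Taking east as x and north as y: airliner velocity = (0.000, -832.500) km/h; small plane velocity = (142.579, -192.684) km/h.
Velocity of airliner relative to small plane = (0.000, -832.500) − (142.579, -192.684) = (-142.579, -639.816) km/h.
Magnitude = |(-142.579, -639.816)| = 655.509 km/h.

655.51 km/h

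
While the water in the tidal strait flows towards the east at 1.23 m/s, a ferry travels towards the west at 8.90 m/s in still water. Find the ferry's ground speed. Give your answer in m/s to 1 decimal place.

7.7 m/s

Taking east as x and north as y: velocity relative to the water = (-8.900, 0.000) m/s; the water relative to ground = (1.230, 0.000) m/s.
Velocity relative to ground = (-8.900, 0.000) + (1.230, 0.000) = (-7.670, 0.000) m/s.
Speed = |(-7.670, 0.000)| = 7.670 m/s.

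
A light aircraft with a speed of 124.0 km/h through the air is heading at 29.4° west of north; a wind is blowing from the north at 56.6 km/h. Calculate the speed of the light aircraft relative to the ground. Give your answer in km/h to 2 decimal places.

Taking east as x and north as y: velocity relative to the air = (-60.872, 108.031) km/h; the air relative to ground = (0.000, -56.600) km/h.
Velocity relative to ground = (-60.872, 108.031) + (0.000, -56.600) = (-60.872, 51.431) km/h.
Speed = |(-60.872, 51.431)| = 79.690 km/h.

79.69 km/h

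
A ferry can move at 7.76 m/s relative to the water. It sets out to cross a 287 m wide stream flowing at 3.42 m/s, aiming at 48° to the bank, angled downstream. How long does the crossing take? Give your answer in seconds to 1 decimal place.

The component of the ferry's velocity perpendicular to the bank is 7.76 × sin 48° = 5.767 m/s.
The flow acts along the bank and has no component across it.
Time = 287 / 5.767 = 49.768 s.

49.8 s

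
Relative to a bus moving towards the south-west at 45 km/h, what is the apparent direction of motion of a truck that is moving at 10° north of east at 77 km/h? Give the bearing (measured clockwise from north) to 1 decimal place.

067.2°

Taking east as x and north as y: truck velocity = (75.830, 13.371) km/h; bus velocity = (-31.820, -31.820) km/h.
Velocity of truck relative to bus = (75.830, 13.371) − (-31.820, -31.820) = (107.650, 45.191) km/h.
Bearing = atan2(107.65, 45.19) = 67.23° clockwise from north.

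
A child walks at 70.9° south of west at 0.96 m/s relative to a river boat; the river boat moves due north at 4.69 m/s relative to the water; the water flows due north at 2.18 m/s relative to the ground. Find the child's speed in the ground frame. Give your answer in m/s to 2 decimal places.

5.97 m/s

In east/north components (m/s): child relative to river boat = (-0.314, -0.907); river boat relative to water = (0.000, 4.690); water relative to ground = (0.000, 2.180).
Sum = (-0.314, 5.963) m/s.
Speed = |(-0.314, 5.963)| = 5.971 m/s.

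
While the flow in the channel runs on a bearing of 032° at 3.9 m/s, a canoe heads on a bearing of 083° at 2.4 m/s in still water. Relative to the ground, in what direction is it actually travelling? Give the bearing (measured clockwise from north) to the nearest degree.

Taking east as x and north as y: velocity relative to the water = (2.382, 0.292) m/s; the water relative to ground = (2.067, 3.307) m/s.
Velocity relative to ground = (2.382, 0.292) + (2.067, 3.307) = (4.449, 3.600) m/s.
Bearing = atan2(4.45, 3.60) = 51.02° clockwise from north.

051°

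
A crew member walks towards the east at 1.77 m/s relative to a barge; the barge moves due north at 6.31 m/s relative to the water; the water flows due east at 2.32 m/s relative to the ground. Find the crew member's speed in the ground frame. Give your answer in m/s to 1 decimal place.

7.5 m/s

In east/north components (m/s): crew member relative to barge = (1.770, 0.000); barge relative to water = (0.000, 6.310); water relative to ground = (2.320, 0.000).
Sum = (4.090, 6.310) m/s.
Speed = |(4.090, 6.310)| = 7.520 m/s.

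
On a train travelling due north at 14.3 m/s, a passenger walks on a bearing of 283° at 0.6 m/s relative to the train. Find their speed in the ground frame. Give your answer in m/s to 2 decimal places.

Taking east as x and north as y: train velocity = (0.000, 14.300) m/s; passenger velocity relative to train = (-0.585, 0.135) m/s.
Velocity relative to ground = (0.000, 14.300) + (-0.585, 0.135) = (-0.585, 14.435) m/s.
Speed = |(-0.585, 14.435)| = 14.447 m/s.

14.45 m/s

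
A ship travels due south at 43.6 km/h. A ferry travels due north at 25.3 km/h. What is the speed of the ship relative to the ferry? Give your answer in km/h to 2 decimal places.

68.90 km/h

Taking east as x and north as y: ship velocity = (0.000, -43.600) km/h; ferry velocity = (0.000, 25.300) km/h.
Velocity of ship relative to ferry = (0.000, -43.600) − (0.000, 25.300) = (0.000, -68.900) km/h.
Magnitude = |(0.000, -68.900)| = 68.900 km/h.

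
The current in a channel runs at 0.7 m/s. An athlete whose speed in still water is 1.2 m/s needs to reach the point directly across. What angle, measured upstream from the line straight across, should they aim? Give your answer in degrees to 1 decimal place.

To cancel the current, the upstream component of the athlete's velocity must equal the flow: 1.2 sin θ = 0.7.
sin θ = 0.7 / 1.2 = 0.5833.
θ = arcsin(0.5833) = 35.685°.

35.7°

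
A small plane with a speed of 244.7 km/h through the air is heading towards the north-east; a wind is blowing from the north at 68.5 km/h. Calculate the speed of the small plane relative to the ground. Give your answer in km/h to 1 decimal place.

Taking east as x and north as y: velocity relative to the air = (173.029, 173.029) km/h; the air relative to ground = (0.000, -68.500) km/h.
Velocity relative to ground = (173.029, 173.029) + (0.000, -68.500) = (173.029, 104.529) km/h.
Speed = |(173.029, 104.529)| = 202.152 km/h.

202.2 km/h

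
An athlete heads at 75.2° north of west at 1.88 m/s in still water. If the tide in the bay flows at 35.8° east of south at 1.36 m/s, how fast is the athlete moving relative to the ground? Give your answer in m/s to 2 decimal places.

Taking east as x and north as y: velocity relative to the water = (-0.480, 1.818) m/s; the water relative to ground = (0.796, -1.103) m/s.
Velocity relative to ground = (-0.480, 1.818) + (0.796, -1.103) = (0.315, 0.715) m/s.
Speed = |(0.315, 0.715)| = 0.781 m/s.

0.78 m/s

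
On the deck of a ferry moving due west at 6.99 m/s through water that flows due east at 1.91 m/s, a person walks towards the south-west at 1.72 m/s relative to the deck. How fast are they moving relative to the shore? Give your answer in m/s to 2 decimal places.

In east/north components (m/s): person relative to ferry = (-1.216, -1.216); ferry relative to water = (-6.990, 0.000); water relative to ground = (1.910, 0.000).
Sum = (-6.296, -1.216) m/s.
Speed = |(-6.296, -1.216)| = 6.413 m/s.

6.41 m/s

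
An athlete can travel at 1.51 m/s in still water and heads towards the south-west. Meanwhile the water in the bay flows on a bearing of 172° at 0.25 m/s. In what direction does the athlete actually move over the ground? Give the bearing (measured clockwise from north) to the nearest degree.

Taking east as x and north as y: velocity relative to the water = (-1.068, -1.068) m/s; the water relative to ground = (0.035, -0.248) m/s.
Velocity relative to ground = (-1.068, -1.068) + (0.035, -0.248) = (-1.033, -1.315) m/s.
Bearing = atan2(-1.03, -1.32) = 218.14° clockwise from north.

218°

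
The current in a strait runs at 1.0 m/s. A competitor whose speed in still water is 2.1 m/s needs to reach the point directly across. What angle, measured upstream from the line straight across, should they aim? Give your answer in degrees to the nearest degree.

28°

To cancel the current, the upstream component of the competitor's velocity must equal the flow: 2.1 sin θ = 1.0.
sin θ = 1.0 / 2.1 = 0.4762.
θ = arcsin(0.4762) = 28.437°.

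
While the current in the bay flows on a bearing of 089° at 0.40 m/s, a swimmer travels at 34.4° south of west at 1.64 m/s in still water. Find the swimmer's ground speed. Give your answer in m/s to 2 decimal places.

1.32 m/s

Taking east as x and north as y: velocity relative to the water = (-1.353, -0.927) m/s; the water relative to ground = (0.400, 0.007) m/s.
Velocity relative to ground = (-1.353, -0.927) + (0.400, 0.007) = (-0.953, -0.920) m/s.
Speed = |(-0.953, -0.920)| = 1.324 m/s.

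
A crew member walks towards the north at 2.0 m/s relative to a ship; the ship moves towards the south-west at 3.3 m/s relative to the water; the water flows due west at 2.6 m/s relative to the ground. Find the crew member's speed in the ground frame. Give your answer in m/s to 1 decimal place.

In east/north components (m/s): crew member relative to ship = (0.000, 2.000); ship relative to water = (-2.333, -2.333); water relative to ground = (-2.600, 0.000).
Sum = (-4.933, -0.333) m/s.
Speed = |(-4.933, -0.333)| = 4.945 m/s.

4.9 m/s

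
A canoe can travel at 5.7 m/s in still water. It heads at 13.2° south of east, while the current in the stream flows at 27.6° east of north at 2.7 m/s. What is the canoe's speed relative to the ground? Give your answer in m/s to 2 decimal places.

Taking east as x and north as y: velocity relative to the water = (5.549, -1.302) m/s; the water relative to ground = (1.251, 2.393) m/s.
Velocity relative to ground = (5.549, -1.302) + (1.251, 2.393) = (6.800, 1.091) m/s.
Speed = |(6.800, 1.091)| = 6.887 m/s.

6.89 m/s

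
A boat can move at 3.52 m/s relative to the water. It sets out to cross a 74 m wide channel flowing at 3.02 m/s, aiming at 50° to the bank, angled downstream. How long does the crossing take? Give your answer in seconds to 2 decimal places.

The component of the boat's velocity perpendicular to the bank is 3.52 × sin 50° = 2.696 m/s.
The flow acts along the bank and has no component across it.
Time = 74 / 2.696 = 27.443 s.

27.44 s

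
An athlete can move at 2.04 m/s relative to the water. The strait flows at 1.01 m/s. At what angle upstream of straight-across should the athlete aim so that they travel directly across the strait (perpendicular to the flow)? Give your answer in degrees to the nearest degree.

30°

To cancel the current, the upstream component of the athlete's velocity must equal the flow: 2.04 sin θ = 1.01.
sin θ = 1.01 / 2.04 = 0.4951.
θ = arcsin(0.4951) = 29.676°.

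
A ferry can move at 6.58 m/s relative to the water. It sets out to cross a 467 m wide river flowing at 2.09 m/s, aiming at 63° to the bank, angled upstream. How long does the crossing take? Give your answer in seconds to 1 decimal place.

79.7 s

The component of the ferry's velocity perpendicular to the bank is 6.58 × sin 63° = 5.863 m/s.
The flow acts along the bank and has no component across it.
Time = 467 / 5.863 = 79.654 s.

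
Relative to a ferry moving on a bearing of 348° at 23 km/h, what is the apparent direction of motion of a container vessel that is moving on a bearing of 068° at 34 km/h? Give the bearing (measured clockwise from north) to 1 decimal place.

Taking east as x and north as y: container vessel velocity = (31.524, 12.737) km/h; ferry velocity = (-4.782, 22.497) km/h.
Velocity of container vessel relative to ferry = (31.524, 12.737) − (-4.782, 22.497) = (36.306, -9.761) km/h.
Bearing = atan2(36.31, -9.76) = 105.05° clockwise from north.

105.0°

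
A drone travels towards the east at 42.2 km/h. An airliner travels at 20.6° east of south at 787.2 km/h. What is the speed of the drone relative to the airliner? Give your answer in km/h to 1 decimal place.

Taking east as x and north as y: drone velocity = (42.200, 0.000) km/h; airliner velocity = (276.970, -736.866) km/h.
Velocity of drone relative to airliner = (42.200, 0.000) − (276.970, -736.866) = (-234.770, 736.866) km/h.
Magnitude = |(-234.770, 736.866)| = 773.362 km/h.

773.4 km/h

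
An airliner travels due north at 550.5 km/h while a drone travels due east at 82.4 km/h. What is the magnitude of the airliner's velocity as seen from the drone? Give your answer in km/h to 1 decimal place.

Taking east as x and north as y: airliner velocity = (0.000, 550.500) km/h; drone velocity = (82.400, 0.000) km/h.
Velocity of airliner relative to drone = (0.000, 550.500) − (82.400, 0.000) = (-82.400, 550.500) km/h.
Magnitude = |(-82.400, 550.500)| = 556.633 km/h.

556.6 km/h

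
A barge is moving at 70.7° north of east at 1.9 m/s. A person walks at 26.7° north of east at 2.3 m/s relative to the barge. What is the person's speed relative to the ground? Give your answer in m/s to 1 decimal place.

3.9 m/s

Taking east as x and north as y: barge velocity = (0.628, 1.793) m/s; person velocity relative to barge = (2.055, 1.033) m/s.
Velocity relative to ground = (0.628, 1.793) + (2.055, 1.033) = (2.683, 2.827) m/s.
Speed = |(2.683, 2.827)| = 3.897 m/s.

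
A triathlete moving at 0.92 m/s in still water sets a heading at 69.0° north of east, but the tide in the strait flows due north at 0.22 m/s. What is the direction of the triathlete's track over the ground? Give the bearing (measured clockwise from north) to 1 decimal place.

Taking east as x and north as y: velocity relative to the water = (0.330, 0.859) m/s; the water relative to ground = (0.000, 0.220) m/s.
Velocity relative to ground = (0.330, 0.859) + (0.000, 0.220) = (0.330, 1.079) m/s.
Bearing = atan2(0.33, 1.08) = 16.99° clockwise from north.

017.0°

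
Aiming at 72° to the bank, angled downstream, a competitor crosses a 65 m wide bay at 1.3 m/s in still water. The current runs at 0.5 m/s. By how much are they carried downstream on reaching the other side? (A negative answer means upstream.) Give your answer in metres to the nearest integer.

Perpendicular speed = 1.236 m/s; crossing time = 65 / 1.236 = 52.573 s.
Net downstream speed = 0.902 m/s.
Drift = 0.902 × 52.573 = 47.406 m (downstream).

47 m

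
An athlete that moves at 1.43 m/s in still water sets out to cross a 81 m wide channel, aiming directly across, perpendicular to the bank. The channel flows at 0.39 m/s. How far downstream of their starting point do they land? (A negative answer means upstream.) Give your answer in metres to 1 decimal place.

22.1 m

Perpendicular speed = 1.430 m/s; crossing time = 81 / 1.430 = 56.643 s.
Net downstream speed = 0.390 m/s.
Drift = 0.390 × 56.643 = 22.091 m (downstream).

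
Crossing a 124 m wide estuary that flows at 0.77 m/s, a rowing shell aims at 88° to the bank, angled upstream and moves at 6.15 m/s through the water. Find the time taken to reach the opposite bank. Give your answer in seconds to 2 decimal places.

20.17 s

The component of the rowing shell's velocity perpendicular to the bank is 6.15 × sin 88° = 6.146 m/s.
The flow acts along the bank and has no component across it.
Time = 124 / 6.146 = 20.175 s.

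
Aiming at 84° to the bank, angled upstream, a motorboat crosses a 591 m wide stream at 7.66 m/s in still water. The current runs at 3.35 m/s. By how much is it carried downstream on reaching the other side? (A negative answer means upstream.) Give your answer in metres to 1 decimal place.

Perpendicular speed = 7.618 m/s; crossing time = 591 / 7.618 = 77.579 s.
Net downstream speed = 2.549 m/s.
Drift = 2.549 × 77.579 = 197.773 m (downstream).

197.8 m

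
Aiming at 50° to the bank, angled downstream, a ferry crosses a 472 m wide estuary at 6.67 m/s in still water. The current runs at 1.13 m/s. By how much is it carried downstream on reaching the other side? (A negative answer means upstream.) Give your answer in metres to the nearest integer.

500 m

Perpendicular speed = 5.110 m/s; crossing time = 472 / 5.110 = 92.377 s.
Net downstream speed = 5.417 m/s.
Drift = 5.417 × 92.377 = 500.441 m (downstream).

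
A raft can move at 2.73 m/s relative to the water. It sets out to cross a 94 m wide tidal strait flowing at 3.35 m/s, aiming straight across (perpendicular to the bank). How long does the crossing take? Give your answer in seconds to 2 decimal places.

34.43 s

The component of the raft's velocity perpendicular to the bank is 2.73 m/s.
The current is parallel to the bank, so it does not affect the crossing time.
Time = 94 / 2.730 = 34.432 s.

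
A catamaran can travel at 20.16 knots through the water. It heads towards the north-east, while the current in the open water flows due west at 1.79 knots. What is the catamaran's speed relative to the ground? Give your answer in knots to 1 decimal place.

Taking east as x and north as y: velocity relative to the water = (14.255, 14.255) knots; the water relative to ground = (-1.790, 0.000) knots.
Velocity relative to ground = (14.255, 14.255) + (-1.790, 0.000) = (12.465, 14.255) knots.
Speed = |(12.465, 14.255)| = 18.937 knots.

18.9 knots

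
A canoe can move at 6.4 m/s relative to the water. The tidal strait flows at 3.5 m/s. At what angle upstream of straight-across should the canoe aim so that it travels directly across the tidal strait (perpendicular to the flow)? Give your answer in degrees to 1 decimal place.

33.2°

To cancel the current, the upstream component of the canoe's velocity must equal the flow: 6.4 sin θ = 3.5.
sin θ = 3.5 / 6.4 = 0.5469.
θ = arcsin(0.5469) = 33.153°.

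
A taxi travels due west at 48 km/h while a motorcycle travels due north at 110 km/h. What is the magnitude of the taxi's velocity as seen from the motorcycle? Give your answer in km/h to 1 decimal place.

120.0 km/h

Taking east as x and north as y: taxi velocity = (-48.000, 0.000) km/h; motorcycle velocity = (0.000, 110.000) km/h.
Velocity of taxi relative to motorcycle = (-48.000, 0.000) − (0.000, 110.000) = (-48.000, -110.000) km/h.
Magnitude = |(-48.000, -110.000)| = 120.017 km/h.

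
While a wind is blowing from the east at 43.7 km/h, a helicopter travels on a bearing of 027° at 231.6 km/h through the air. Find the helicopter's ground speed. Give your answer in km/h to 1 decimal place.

Taking east as x and north as y: velocity relative to the air = (105.144, 206.357) km/h; the air relative to ground = (-43.700, 0.000) km/h.
Velocity relative to ground = (105.144, 206.357) + (-43.700, 0.000) = (61.444, 206.357) km/h.
Speed = |(61.444, 206.357)| = 215.311 km/h.

215.3 km/h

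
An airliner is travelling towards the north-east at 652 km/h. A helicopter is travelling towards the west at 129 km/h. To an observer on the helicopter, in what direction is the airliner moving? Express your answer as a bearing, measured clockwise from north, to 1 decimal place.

Taking east as x and north as y: airliner velocity = (461.034, 461.034) km/h; helicopter velocity = (-129.000, 0.000) km/h.
Velocity of airliner relative to helicopter = (461.034, 461.034) − (-129.000, 0.000) = (590.034, 461.034) km/h.
Bearing = atan2(590.03, 461.03) = 52.00° clockwise from north.

052.0°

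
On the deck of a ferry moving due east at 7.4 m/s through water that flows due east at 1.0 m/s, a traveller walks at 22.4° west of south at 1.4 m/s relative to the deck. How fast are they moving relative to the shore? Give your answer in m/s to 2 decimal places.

7.97 m/s

In east/north components (m/s): traveller relative to ferry = (-0.533, -1.294); ferry relative to water = (7.400, 0.000); water relative to ground = (1.000, 0.000).
Sum = (7.867, -1.294) m/s.
Speed = |(7.867, -1.294)| = 7.972 m/s.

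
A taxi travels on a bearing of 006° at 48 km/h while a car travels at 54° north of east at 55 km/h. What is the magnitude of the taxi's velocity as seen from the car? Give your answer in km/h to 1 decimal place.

27.5 km/h

Taking east as x and north as y: taxi velocity = (5.017, 47.737) km/h; car velocity = (32.328, 44.496) km/h.
Velocity of taxi relative to car = (5.017, 47.737) − (32.328, 44.496) = (-27.311, 3.241) km/h.
Magnitude = |(-27.311, 3.241)| = 27.502 km/h.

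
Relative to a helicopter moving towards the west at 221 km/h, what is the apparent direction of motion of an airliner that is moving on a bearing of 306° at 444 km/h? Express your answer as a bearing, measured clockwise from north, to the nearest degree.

Taking east as x and north as y: airliner velocity = (-359.204, 260.977) km/h; helicopter velocity = (-221.000, 0.000) km/h.
Velocity of airliner relative to helicopter = (-359.204, 260.977) − (-221.000, 0.000) = (-138.204, 260.977) km/h.
Bearing = atan2(-138.20, 260.98) = 332.10° clockwise from north.

332°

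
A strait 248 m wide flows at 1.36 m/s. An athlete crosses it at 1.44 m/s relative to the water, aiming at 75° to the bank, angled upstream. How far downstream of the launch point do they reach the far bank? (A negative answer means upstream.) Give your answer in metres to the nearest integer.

Perpendicular speed = 1.391 m/s; crossing time = 248 / 1.391 = 178.298 s.
Net downstream speed = 0.987 m/s.
Drift = 0.987 × 178.298 = 176.033 m (downstream).

176 m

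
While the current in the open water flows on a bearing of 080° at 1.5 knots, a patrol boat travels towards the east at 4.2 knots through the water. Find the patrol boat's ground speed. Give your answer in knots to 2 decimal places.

5.68 knots

Taking east as x and north as y: velocity relative to the water = (4.200, 0.000) knots; the water relative to ground = (1.477, 0.260) knots.
Velocity relative to ground = (4.200, 0.000) + (1.477, 0.260) = (5.677, 0.260) knots.
Speed = |(5.677, 0.260)| = 5.683 knots.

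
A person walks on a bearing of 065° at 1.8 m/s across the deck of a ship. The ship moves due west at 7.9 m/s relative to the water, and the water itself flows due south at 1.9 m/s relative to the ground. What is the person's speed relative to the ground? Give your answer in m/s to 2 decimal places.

6.37 m/s

In east/north components (m/s): person relative to ship = (1.631, 0.761); ship relative to water = (-7.900, 0.000); water relative to ground = (0.000, -1.900).
Sum = (-6.269, -1.139) m/s.
Speed = |(-6.269, -1.139)| = 6.371 m/s.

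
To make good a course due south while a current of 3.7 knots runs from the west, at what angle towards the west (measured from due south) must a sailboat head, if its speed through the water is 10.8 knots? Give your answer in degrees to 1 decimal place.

The current pushes perpendicular to the desired track; the heading must have a component into the current equal to 3.7 knots: 10.8 sin θ = 3.7.
sin θ = 0.3426, so θ = 20.035°.

20.0°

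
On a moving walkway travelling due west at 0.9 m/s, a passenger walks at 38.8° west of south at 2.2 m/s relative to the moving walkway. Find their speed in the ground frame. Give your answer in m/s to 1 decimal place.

2.9 m/s

Taking east as x and north as y: moving walkway velocity = (-0.900, 0.000) m/s; passenger velocity relative to moving walkway = (-1.379, -1.715) m/s.
Velocity relative to ground = (-0.900, 0.000) + (-1.379, -1.715) = (-2.279, -1.715) m/s.
Speed = |(-2.279, -1.715)| = 2.852 m/s.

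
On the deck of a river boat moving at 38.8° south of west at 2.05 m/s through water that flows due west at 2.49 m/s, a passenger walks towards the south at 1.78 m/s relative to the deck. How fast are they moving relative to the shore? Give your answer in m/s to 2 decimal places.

In east/north components (m/s): passenger relative to river boat = (0.000, -1.780); river boat relative to water = (-1.598, -1.285); water relative to ground = (-2.490, 0.000).
Sum = (-4.088, -3.065) m/s.
Speed = |(-4.088, -3.065)| = 5.109 m/s.

5.11 m/s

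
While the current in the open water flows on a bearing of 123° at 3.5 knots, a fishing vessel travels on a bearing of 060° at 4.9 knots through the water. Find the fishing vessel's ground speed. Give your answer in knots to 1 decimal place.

Taking east as x and north as y: velocity relative to the water = (4.244, 2.450) knots; the water relative to ground = (2.935, -1.906) knots.
Velocity relative to ground = (4.244, 2.450) + (2.935, -1.906) = (7.179, 0.544) knots.
Speed = |(7.179, 0.544)| = 7.199 knots.

7.2 knots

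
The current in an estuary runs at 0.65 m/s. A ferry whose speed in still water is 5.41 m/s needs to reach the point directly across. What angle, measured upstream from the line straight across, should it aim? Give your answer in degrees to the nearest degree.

To cancel the current, the upstream component of the ferry's velocity must equal the flow: 5.41 sin θ = 0.65.
sin θ = 0.65 / 5.41 = 0.1201.
θ = arcsin(0.1201) = 6.901°.

7°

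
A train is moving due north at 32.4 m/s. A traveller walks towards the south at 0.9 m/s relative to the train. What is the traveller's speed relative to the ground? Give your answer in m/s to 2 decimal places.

31.50 m/s

Taking east as x and north as y: train velocity = (0.000, 32.400) m/s; traveller velocity relative to train = (0.000, -0.900) m/s.
Velocity relative to ground = (0.000, 32.400) + (0.000, -0.900) = (0.000, 31.500) m/s.
Speed = |(0.000, 31.500)| = 31.500 m/s.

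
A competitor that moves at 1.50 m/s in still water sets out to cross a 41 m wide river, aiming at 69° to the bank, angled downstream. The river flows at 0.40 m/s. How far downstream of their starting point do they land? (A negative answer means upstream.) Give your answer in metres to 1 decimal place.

Perpendicular speed = 1.400 m/s; crossing time = 41 / 1.400 = 29.278 s.
Net downstream speed = 0.938 m/s.
Drift = 0.938 × 29.278 = 27.450 m (downstream).

27.4 m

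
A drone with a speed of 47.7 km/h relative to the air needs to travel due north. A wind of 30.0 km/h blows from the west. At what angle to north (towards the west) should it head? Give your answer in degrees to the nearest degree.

39°

The wind pushes perpendicular to the desired track; the heading must have a component into the wind equal to 30.0 km/h: 47.7 sin θ = 30.0.
sin θ = 0.6289, so θ = 38.971°.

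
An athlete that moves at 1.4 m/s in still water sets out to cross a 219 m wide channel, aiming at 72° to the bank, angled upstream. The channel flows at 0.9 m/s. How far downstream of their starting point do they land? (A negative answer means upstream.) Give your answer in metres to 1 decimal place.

76.9 m

Perpendicular speed = 1.331 m/s; crossing time = 219 / 1.331 = 164.479 s.
Net downstream speed = 0.467 m/s.
Drift = 0.467 × 164.479 = 76.873 m (downstream).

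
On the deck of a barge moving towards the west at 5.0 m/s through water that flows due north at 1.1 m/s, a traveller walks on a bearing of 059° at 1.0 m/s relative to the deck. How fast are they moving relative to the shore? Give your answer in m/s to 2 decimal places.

4.45 m/s

In east/north components (m/s): traveller relative to barge = (0.857, 0.515); barge relative to water = (-5.000, 0.000); water relative to ground = (0.000, 1.100).
Sum = (-4.143, 1.615) m/s.
Speed = |(-4.143, 1.615)| = 4.447 m/s.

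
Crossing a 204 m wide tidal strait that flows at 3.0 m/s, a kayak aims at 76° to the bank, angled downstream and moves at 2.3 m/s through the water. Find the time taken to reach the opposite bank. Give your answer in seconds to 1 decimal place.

The component of the kayak's velocity perpendicular to the bank is 2.3 × sin 76° = 2.232 m/s.
Only the cross-stream component determines the crossing time; the current contributes nothing perpendicular to the bank.
Time = 204 / 2.232 = 91.411 s.

91.4 s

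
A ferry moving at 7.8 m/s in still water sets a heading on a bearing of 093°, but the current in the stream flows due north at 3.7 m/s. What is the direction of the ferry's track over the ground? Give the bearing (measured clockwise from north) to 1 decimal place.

Taking east as x and north as y: velocity relative to the water = (7.789, -0.408) m/s; the water relative to ground = (0.000, 3.700) m/s.
Velocity relative to ground = (7.789, -0.408) + (0.000, 3.700) = (7.789, 3.292) m/s.
Bearing = atan2(7.79, 3.29) = 67.09° clockwise from north.

067.1°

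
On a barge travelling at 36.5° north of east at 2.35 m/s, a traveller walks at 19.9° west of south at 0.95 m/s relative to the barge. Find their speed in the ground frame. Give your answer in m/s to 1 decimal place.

Taking east as x and north as y: barge velocity = (1.889, 1.398) m/s; traveller velocity relative to barge = (-0.323, -0.893) m/s.
Velocity relative to ground = (1.889, 1.398) + (-0.323, -0.893) = (1.566, 0.505) m/s.
Speed = |(1.566, 0.505)| = 1.645 m/s.

1.6 m/s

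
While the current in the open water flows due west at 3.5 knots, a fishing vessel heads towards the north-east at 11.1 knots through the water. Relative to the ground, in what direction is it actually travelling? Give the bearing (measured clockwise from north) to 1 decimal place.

Taking east as x and north as y: velocity relative to the water = (7.849, 7.849) knots; the water relative to ground = (-3.500, 0.000) knots.
Velocity relative to ground = (7.849, 7.849) + (-3.500, 0.000) = (4.349, 7.849) knots.
Bearing = atan2(4.35, 7.85) = 28.99° clockwise from north.

029.0°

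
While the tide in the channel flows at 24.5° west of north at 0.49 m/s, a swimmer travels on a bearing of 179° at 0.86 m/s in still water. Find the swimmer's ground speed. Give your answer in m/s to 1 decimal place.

Taking east as x and north as y: velocity relative to the water = (0.015, -0.860) m/s; the water relative to ground = (-0.203, 0.446) m/s.
Velocity relative to ground = (0.015, -0.860) + (-0.203, 0.446) = (-0.188, -0.414) m/s.
Speed = |(-0.188, -0.414)| = 0.455 m/s.

0.5 m/s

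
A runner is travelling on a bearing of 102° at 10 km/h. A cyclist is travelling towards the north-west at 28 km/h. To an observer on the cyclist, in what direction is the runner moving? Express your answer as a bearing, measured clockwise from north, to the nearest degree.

126°

Taking east as x and north as y: runner velocity = (9.781, -2.079) km/h; cyclist velocity = (-19.799, 19.799) km/h.
Velocity of runner relative to cyclist = (9.781, -2.079) − (-19.799, 19.799) = (29.580, -21.878) km/h.
Bearing = atan2(29.58, -21.88) = 126.49° clockwise from north.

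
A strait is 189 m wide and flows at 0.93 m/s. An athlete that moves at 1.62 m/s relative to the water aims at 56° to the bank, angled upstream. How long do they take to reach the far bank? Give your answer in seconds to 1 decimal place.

140.7 s

The component of the athlete's velocity perpendicular to the bank is 1.62 × sin 56° = 1.343 m/s.
Only the cross-stream component determines the crossing time; the current contributes nothing perpendicular to the bank.
Time = 189 / 1.343 = 140.725 s.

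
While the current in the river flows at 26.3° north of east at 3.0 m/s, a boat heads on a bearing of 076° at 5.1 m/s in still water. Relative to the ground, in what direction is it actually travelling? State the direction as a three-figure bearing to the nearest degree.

071°

Taking east as x and north as y: velocity relative to the water = (4.949, 1.234) m/s; the water relative to ground = (2.689, 1.329) m/s.
Velocity relative to ground = (4.949, 1.234) + (2.689, 1.329) = (7.638, 2.563) m/s.
Bearing = atan2(7.64, 2.56) = 71.45° clockwise from north.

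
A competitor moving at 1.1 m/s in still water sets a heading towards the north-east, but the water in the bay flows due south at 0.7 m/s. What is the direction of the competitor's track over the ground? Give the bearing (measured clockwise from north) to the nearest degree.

084°

Taking east as x and north as y: velocity relative to the water = (0.778, 0.778) m/s; the water relative to ground = (0.000, -0.700) m/s.
Velocity relative to ground = (0.778, 0.778) + (0.000, -0.700) = (0.778, 0.078) m/s.
Bearing = atan2(0.78, 0.08) = 84.29° clockwise from north.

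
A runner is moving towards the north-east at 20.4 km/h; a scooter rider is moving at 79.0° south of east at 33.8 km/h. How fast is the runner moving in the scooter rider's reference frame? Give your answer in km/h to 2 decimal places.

Taking east as x and north as y: runner velocity = (14.425, 14.425) km/h; scooter rider velocity = (6.449, -33.179) km/h.
Velocity of runner relative to scooter rider = (14.425, 14.425) − (6.449, -33.179) = (7.976, 47.604) km/h.
Magnitude = |(7.976, 47.604)| = 48.267 km/h.

48.27 km/h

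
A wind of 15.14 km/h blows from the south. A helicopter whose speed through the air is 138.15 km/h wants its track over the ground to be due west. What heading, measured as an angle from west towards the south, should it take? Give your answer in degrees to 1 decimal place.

The wind pushes perpendicular to the desired track; the heading must have a component into the wind equal to 15.14 km/h: 138.15 sin θ = 15.14.
sin θ = 0.1096, so θ = 6.292°.

6.3°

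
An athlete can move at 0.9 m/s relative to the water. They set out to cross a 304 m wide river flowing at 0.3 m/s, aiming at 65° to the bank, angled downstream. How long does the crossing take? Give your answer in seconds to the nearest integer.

373 s

The component of the athlete's velocity perpendicular to the bank is 0.9 × sin 65° = 0.816 m/s.
The flow acts along the bank and has no component across it.
Time = 304 / 0.816 = 372.697 s.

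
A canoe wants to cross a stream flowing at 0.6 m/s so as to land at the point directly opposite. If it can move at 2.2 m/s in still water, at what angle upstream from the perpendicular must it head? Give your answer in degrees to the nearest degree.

To cancel the current, the upstream component of the canoe's velocity must equal the flow: 2.2 sin θ = 0.6.
sin θ = 0.6 / 2.2 = 0.2727.
θ = arcsin(0.2727) = 15.827°.

16°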